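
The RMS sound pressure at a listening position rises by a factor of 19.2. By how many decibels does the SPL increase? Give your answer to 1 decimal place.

25.7 dB

SPL change from a pressure ratio uses the 20·log₁₀ form:
20·log₁₀(19.2) = 25.7 dB.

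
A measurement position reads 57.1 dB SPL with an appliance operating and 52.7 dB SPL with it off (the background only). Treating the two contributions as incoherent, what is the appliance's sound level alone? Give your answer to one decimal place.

55.1 dB SPL

Subtract intensities: L_src = 10·log₁₀(10^(L_total/10) − 10^(L_bg/10)).
L_src = 10·log₁₀(10^(57.1/10) − 10^(52.7/10)) = 10·log₁₀(326700) = 55.1 dB SPL.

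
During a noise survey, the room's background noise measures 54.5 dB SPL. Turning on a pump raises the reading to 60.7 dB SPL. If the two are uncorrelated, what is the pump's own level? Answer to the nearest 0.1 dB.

Subtract intensities: L_src = 10·log₁₀(10^(L_total/10) − 10^(L_bg/10)).
L_src = 10·log₁₀(10^(60.7/10) − 10^(54.5/10)) = 10·log₁₀(893100) = 59.5 dB SPL.

59.5 dB SPL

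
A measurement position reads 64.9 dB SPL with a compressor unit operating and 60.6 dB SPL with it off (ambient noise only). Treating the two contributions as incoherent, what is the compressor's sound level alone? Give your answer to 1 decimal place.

62.9 dB SPL

Background correction is a power subtraction:
L_src = 10·log₁₀(10^(64.9/10) − 10^(60.6/10)) = 10·log₁₀(1942000) = 62.9 dB SPL.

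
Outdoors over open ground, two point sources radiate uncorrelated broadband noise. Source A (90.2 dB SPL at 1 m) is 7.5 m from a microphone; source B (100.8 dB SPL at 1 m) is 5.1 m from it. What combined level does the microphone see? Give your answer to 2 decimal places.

At the listener: L_A = 90.2 − 20·log₁₀(7.5) = 72.699 dB; L_B = 100.8 − 20·log₁₀(5.1) = 86.649 dB.
Combined: 10·log₁₀(10^(72.699/10)+10^(86.649/10)) = 86.82 dB SPL.

86.82 dB SPL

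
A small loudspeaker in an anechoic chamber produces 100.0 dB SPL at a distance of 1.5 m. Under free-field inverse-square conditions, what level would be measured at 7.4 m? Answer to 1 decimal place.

86.1 dB SPL

Inverse-square spreading gives ΔL = −20·log₁₀(d₂/d₁).
ΔL = −20·log₁₀(7.4/1.5) = -13.86 dB, so L₂ = 100.0 + (-13.86) = 86.1 dB SPL.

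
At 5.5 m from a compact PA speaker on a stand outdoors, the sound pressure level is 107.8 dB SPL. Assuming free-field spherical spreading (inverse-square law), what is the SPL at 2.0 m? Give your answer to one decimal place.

116.6 dB SPL

Inverse-square spreading gives ΔL = −20·log₁₀(d₂/d₁).
ΔL = −20·log₁₀(2.0/5.5) = 8.79 dB, so L₂ = 107.8 + (8.79) = 116.6 dB SPL.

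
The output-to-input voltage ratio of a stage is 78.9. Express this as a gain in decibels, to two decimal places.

Voltage is an amplitude quantity, so gain = 20·log₁₀(V_out/V_in).
20·log₁₀(78.9) = 37.94 dB.

37.94 dB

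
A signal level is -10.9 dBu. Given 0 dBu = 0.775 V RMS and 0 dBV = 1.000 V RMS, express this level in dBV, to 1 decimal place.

The offset between the scales is 20·log₁₀(0.775/1.000) = −2.214 dB.
So dBV = -10.9 − 2.214 = -13.1 dBV.

-13.1 dBV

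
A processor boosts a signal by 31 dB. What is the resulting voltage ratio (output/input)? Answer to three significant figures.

Voltage ratio = 10^(dB/20).
10^(31/20) = 10^(1.550) = 35.5.

35.5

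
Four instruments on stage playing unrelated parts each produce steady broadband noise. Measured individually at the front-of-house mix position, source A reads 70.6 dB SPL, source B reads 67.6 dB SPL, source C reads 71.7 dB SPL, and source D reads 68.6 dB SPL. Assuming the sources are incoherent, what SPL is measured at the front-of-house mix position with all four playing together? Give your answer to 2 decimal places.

Add the sources as powers (linear), then convert back to dB:
L_total = 10·log₁₀(10^(70.6/10) + 10^(67.6/10) + 10^(71.7/10) + 10^(68.6/10)) = 10·log₁₀(39270000) = 75.94 dB SPL.

75.94 dB SPL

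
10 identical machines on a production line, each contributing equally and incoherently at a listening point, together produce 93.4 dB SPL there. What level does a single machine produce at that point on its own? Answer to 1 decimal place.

10 equal incoherent sources add 10·log₁₀(10) = 10.00 dB over one source.
L_one = 93.4 − 10.00 = 83.4 dB SPL.

83.4 dB SPL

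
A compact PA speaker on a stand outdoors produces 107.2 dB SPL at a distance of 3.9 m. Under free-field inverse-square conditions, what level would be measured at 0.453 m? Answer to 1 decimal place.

Inverse-square spreading gives ΔL = −20·log₁₀(d₂/d₁).
ΔL = −20·log₁₀(0.453/3.9) = 18.70 dB, so L₂ = 107.2 + (18.70) = 125.9 dB SPL.

125.9 dB SPL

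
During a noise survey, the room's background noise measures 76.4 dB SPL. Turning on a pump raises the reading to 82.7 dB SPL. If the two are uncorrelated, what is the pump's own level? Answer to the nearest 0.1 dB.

Remove the background by subtracting linear intensities:
L_src = 10·log₁₀(10^(82.7/10) − 10^(76.4/10)) = 10·log₁₀(142600000) = 81.5 dB SPL.

81.5 dB SPL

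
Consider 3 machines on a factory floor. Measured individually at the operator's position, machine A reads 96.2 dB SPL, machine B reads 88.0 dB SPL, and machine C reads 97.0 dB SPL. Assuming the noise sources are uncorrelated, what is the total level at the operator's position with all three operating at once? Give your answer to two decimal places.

99.92 dB SPL

Uncorrelated sources add in intensity (power), not in dB.
L_total = 10·log₁₀(10^(96.2/10) + 10^(88.0/10) + 10^(97.0/10)) = 10·log₁₀(9812000000) = 99.92 dB SPL.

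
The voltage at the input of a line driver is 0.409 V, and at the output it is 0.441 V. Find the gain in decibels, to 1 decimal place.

Voltage is an amplitude quantity, so gain = 20·log₁₀(V_out/V_in).
20·log₁₀(0.441/0.409) = 20·log₁₀(1.078) = 0.7 dB.

0.7 dB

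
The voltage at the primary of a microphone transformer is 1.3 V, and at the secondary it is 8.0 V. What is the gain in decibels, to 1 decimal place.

15.8 dB

Voltage is an amplitude quantity, so gain = 20·log₁₀(V_out/V_in).
20·log₁₀(8.0/1.3) = 20·log₁₀(6.154) = 15.8 dB.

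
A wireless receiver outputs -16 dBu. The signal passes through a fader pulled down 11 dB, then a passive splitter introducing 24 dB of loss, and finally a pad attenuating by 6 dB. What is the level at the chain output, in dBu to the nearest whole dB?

-57 dBu

Cascaded gains and losses add directly in dB.
-16 − 11 − 24 − 6 = -57 dBu.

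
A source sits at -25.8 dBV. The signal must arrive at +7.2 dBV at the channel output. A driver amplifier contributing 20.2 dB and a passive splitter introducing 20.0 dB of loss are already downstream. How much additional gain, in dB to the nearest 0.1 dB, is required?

32.8 dB

The required make-up gain is the shortfall in the dB sum.
G = +7.2 − (-25.8) − 20.2 + 20.0 = 32.8 dB.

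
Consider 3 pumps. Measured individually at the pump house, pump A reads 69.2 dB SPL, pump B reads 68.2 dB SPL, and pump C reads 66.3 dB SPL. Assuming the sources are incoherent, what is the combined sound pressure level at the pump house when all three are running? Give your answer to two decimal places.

72.83 dB SPL

Add the sources as powers (linear), then convert back to dB:
L_total = 10·log₁₀(10^(69.2/10) + 10^(68.2/10) + 10^(66.3/10)) = 10·log₁₀(19190000) = 72.83 dB SPL.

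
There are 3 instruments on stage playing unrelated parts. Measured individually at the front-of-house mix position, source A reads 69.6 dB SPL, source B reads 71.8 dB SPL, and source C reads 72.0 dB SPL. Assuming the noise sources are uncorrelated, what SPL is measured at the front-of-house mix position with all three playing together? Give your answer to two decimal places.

76.03 dB SPL

Uncorrelated sources add in intensity (power), not in dB.
L_total = 10·log₁₀(10^(69.6/10) + 10^(71.8/10) + 10^(72.0/10)) = 10·log₁₀(40100000) = 76.03 dB SPL.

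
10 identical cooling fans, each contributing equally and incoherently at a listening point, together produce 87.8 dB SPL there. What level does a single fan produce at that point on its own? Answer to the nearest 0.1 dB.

10 equal incoherent sources add 10·log₁₀(10) = 10.00 dB over one source.
L_one = 87.8 − 10.00 = 77.8 dB SPL.

77.8 dB SPL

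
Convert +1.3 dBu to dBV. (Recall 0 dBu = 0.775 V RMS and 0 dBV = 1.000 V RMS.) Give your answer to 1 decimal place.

-0.9 dBV

The offset between the scales is 20·log₁₀(0.775/1.000) = −2.214 dB.
So dBV = +1.3 − 2.214 = -0.9 dBV.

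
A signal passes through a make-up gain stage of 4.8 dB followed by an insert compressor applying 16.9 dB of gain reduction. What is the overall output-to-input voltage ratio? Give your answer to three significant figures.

Net gain = 4.8 + (−16.9) = -12.1 dB.
Voltage ratio = 10^(-12.1/20) = 0.248.

0.248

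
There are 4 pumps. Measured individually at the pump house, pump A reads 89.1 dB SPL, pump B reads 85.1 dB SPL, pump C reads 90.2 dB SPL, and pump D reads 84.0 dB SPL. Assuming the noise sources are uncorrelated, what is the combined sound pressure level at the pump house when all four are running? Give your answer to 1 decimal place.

Uncorrelated sources add in intensity (power), not in dB.
L_total = 10·log₁₀(10^(89.1/10) + 10^(85.1/10) + 10^(90.2/10) + 10^(84.0/10)) = 10·log₁₀(2435000000) = 93.9 dB SPL.

93.9 dB SPL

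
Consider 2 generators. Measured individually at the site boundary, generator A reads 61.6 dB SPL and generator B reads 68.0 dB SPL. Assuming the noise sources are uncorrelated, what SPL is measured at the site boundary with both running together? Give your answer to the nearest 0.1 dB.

Add the sources as powers (linear), then convert back to dB:
L_total = 10·log₁₀(10^(61.6/10) + 10^(68.0/10)) = 10·log₁₀(7755000) = 68.9 dB SPL.

68.9 dB SPL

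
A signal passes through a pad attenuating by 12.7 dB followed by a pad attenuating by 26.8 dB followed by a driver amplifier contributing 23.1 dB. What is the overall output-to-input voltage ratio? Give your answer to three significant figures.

Net gain = (−12.7) + (−26.8) + 23.1 = -16.4 dB.
Voltage ratio = 10^(-16.4/20) = 0.151.

0.151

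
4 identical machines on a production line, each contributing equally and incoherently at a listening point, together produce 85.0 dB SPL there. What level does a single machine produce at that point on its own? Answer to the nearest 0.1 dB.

79.0 dB SPL

4 equal incoherent sources add 10·log₁₀(4) = 6.02 dB over one source.
L_one = 85.0 − 6.02 = 79.0 dB SPL.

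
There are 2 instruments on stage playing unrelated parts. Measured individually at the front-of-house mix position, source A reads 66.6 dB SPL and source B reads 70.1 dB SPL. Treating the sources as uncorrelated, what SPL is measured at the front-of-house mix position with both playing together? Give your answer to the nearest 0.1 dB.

Incoherent sources sum as intensities:
L_total = 10·log₁₀(10^(66.6/10) + 10^(70.1/10)) = 10·log₁₀(14800000) = 71.7 dB SPL.

71.7 dB SPL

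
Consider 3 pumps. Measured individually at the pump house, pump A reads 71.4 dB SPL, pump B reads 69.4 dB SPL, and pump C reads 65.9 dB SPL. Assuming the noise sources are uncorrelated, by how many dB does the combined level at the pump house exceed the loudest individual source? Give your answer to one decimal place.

Incoherent sources sum as intensities:
L_total = 10·log₁₀(10^(71.4/10) + 10^(69.4/10) + 10^(65.9/10)) = 74.22 dB SPL.
Excess over the loudest (71.4 dB): 74.22 − 71.4 = 2.8 dB.

2.8 dB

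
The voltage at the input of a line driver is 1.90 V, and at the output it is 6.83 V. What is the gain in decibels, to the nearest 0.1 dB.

Voltage ratio → dB uses the 20·log₁₀ form:
20·log₁₀(6.83/1.90) = 20·log₁₀(3.595) = 11.1 dB.

11.1 dB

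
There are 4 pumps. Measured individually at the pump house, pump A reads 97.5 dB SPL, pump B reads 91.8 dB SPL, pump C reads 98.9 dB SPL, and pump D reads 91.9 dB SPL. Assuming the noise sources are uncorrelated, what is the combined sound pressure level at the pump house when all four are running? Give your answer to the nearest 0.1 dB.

102.2 dB SPL

Uncorrelated sources add in intensity (power), not in dB.
L_total = 10·log₁₀(10^(97.5/10) + 10^(91.8/10) + 10^(98.9/10) + 10^(91.9/10)) = 10·log₁₀(16448000000) = 102.2 dB SPL.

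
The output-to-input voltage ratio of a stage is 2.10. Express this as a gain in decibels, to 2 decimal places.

6.44 dB

For a voltage ratio, dB = 20·log₁₀(V₂/V₁).
20·log₁₀(2.10) = 6.44 dB.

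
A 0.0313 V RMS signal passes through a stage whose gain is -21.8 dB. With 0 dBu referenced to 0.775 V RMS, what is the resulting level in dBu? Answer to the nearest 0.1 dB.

-49.7 dBu

Input level: 20·log₁₀(0.0313/0.775) = -27.88 dBu.
Output: -27.88 − 21.8 = -49.7 dBu.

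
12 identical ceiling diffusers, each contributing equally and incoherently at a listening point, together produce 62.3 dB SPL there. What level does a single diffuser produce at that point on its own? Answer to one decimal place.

12 equal incoherent sources add 10·log₁₀(12) = 10.79 dB over one source.
L_one = 62.3 − 10.79 = 51.5 dB SPL.

51.5 dB SPL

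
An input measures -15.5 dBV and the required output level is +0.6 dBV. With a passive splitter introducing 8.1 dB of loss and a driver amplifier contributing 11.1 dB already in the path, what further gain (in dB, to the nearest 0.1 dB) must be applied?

The required make-up gain is the shortfall in the dB sum.
G = +0.6 − (-15.5) + 8.1 − 11.1 = 13.1 dB.

13.1 dB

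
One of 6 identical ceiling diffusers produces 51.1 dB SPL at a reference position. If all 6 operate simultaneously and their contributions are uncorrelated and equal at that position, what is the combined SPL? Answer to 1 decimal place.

58.9 dB SPL

6 equal incoherent sources raise the level by 10·log₁₀(6) = 7.78 dB.
L_total = 51.1 + 7.78 = 58.9 dB SPL.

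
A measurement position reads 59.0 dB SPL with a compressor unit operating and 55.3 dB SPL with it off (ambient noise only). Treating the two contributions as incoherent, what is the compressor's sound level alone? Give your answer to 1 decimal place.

56.6 dB SPL

Background correction is a power subtraction:
L_src = 10·log₁₀(10^(59.0/10) − 10^(55.3/10)) = 10·log₁₀(455500) = 56.6 dB SPL.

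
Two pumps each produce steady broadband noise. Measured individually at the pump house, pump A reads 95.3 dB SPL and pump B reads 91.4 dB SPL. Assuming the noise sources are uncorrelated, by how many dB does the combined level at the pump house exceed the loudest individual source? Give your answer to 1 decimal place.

1.5 dB

Incoherent sources sum as intensities:
L_total = 10·log₁₀(10^(95.3/10) + 10^(91.4/10)) = 96.78 dB SPL.
Excess over the loudest (95.3 dB): 96.78 − 95.3 = 1.5 dB.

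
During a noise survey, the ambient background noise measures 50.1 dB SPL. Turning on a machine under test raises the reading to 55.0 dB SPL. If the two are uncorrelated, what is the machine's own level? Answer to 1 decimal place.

53.3 dB SPL

Remove the background by subtracting linear intensities:
L_src = 10·log₁₀(10^(55.0/10) − 10^(50.1/10)) = 10·log₁₀(213900) = 53.3 dB SPL.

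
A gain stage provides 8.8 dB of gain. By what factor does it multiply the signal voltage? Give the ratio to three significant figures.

2.75

Voltage ratio = 10^(dB/20).
10^(8.8/20) = 10^(0.4400) = 2.75.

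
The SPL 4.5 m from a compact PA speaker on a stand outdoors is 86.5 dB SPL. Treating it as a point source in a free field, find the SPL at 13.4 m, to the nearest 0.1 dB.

Inverse-square spreading gives ΔL = −20·log₁₀(d₂/d₁).
ΔL = −20·log₁₀(13.4/4.5) = -9.48 dB, so L₂ = 86.5 + (-9.48) = 77.0 dB SPL.

77.0 dB SPL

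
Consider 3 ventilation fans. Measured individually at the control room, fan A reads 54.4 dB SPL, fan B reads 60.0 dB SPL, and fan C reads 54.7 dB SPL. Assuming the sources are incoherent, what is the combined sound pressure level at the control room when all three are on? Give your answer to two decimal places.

Add the sources as powers (linear), then convert back to dB:
L_total = 10·log₁₀(10^(54.4/10) + 10^(60.0/10) + 10^(54.7/10)) = 10·log₁₀(1571000) = 61.96 dB SPL.

61.96 dB SPL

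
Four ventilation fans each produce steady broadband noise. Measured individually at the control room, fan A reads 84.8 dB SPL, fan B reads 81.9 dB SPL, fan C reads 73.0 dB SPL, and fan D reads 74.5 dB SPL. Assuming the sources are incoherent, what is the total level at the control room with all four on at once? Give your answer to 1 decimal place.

Add the sources as powers (linear), then convert back to dB:
L_total = 10·log₁₀(10^(84.8/10) + 10^(81.9/10) + 10^(73.0/10) + 10^(74.5/10)) = 10·log₁₀(505000000) = 87.0 dB SPL.

87.0 dB SPL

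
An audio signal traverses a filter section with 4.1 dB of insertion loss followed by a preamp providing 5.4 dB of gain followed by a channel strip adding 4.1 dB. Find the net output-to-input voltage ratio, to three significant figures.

1.86

Net gain = (−4.1) + 5.4 + 4.1 = 5.4 dB.
Voltage ratio = 10^(5.4/20) = 1.86.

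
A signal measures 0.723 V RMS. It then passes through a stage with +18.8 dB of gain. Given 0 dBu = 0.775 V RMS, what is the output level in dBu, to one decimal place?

+18.2 dBu

Input level: 20·log₁₀(0.723/0.775) = -0.60 dBu.
Output: -0.60 + 18.8 = +18.2 dBu.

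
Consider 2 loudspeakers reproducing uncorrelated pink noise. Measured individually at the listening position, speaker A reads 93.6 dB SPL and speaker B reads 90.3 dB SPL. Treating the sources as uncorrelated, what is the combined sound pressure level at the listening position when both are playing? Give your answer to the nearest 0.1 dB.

95.3 dB SPL

Add the sources as powers (linear), then convert back to dB:
L_total = 10·log₁₀(10^(93.6/10) + 10^(90.3/10)) = 10·log₁₀(3362000000) = 95.3 dB SPL.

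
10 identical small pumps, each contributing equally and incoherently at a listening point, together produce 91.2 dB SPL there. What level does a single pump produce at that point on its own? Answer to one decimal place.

81.2 dB SPL

10 equal incoherent sources add 10·log₁₀(10) = 10.00 dB over one source.
L_one = 91.2 − 10.00 = 81.2 dB SPL.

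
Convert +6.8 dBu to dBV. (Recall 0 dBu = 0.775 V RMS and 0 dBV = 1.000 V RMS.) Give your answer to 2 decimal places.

The offset between the scales is 20·log₁₀(0.775/1.000) = −2.214 dB.
So dBV = +6.8 − 2.214 = +4.59 dBV.

+4.59 dBV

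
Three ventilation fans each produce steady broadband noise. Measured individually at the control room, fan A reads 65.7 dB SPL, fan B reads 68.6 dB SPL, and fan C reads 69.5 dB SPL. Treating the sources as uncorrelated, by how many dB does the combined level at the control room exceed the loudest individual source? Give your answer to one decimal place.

3.5 dB

Uncorrelated sources add in intensity (power), not in dB.
L_total = 10·log₁₀(10^(65.7/10) + 10^(68.6/10) + 10^(69.5/10)) = 72.98 dB SPL.
Excess over the loudest (69.5 dB): 72.98 − 69.5 = 3.5 dB.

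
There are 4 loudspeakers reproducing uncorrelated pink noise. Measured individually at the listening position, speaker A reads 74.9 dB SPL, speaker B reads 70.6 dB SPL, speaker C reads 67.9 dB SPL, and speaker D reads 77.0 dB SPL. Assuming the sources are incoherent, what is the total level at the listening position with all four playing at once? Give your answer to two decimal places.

Incoherent sources sum as intensities:
L_total = 10·log₁₀(10^(74.9/10) + 10^(70.6/10) + 10^(67.9/10) + 10^(77.0/10)) = 10·log₁₀(98670000) = 79.94 dB SPL.

79.94 dB SPL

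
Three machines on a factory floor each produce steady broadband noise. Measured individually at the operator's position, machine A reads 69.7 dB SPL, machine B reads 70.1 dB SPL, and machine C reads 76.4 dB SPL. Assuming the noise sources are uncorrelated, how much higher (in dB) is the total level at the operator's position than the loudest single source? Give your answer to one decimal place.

1.6 dB

Incoherent sources sum as intensities:
L_total = 10·log₁₀(10^(69.7/10) + 10^(70.1/10) + 10^(76.4/10)) = 78.01 dB SPL.
Excess over the loudest (76.4 dB): 78.01 − 76.4 = 1.6 dB.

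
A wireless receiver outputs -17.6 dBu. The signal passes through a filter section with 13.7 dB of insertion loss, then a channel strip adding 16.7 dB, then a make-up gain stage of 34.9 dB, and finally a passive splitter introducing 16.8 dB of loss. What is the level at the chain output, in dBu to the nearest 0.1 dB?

In dB, series stages simply add:
-17.6 − 13.7 + 16.7 + 34.9 − 16.8 = +3.5 dBu.

+3.5 dBu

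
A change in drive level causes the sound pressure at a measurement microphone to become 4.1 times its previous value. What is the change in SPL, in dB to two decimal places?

12.26 dB

Sound pressure is an amplitude quantity: ΔL = 20·log₁₀(p₂/p₁).
20·log₁₀(4.1) = 12.26 dB.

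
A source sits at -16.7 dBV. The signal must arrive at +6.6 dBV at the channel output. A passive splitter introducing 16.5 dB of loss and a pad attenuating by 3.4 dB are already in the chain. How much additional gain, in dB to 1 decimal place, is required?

The required make-up gain is the shortfall in the dB sum.
G = +6.6 − (-16.7) + 16.5 + 3.4 = 43.2 dB.

43.2 dB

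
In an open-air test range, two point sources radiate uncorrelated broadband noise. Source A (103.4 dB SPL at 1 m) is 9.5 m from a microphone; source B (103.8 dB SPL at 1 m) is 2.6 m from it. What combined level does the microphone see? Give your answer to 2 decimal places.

95.79 dB SPL

At the listener: L_A = 103.4 − 20·log₁₀(9.5) = 83.846 dB; L_B = 103.8 − 20·log₁₀(2.6) = 95.501 dB.
Combined: 10·log₁₀(10^(83.846/10)+10^(95.501/10)) = 95.79 dB SPL.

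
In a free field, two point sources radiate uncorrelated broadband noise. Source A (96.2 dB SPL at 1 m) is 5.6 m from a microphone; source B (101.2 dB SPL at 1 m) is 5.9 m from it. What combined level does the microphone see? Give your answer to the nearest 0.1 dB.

87.1 dB SPL

At the listener: L_A = 96.2 − 20·log₁₀(5.6) = 81.24 dB; L_B = 101.2 − 20·log₁₀(5.9) = 85.78 dB.
Combined: 10·log₁₀(10^(81.24/10)+10^(85.78/10)) = 87.1 dB SPL.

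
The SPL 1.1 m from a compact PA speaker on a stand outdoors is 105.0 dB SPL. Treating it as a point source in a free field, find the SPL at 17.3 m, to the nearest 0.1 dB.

81.1 dB SPL

Free-field point source: level drops by 20·log₁₀ of the distance ratio.
ΔL = −20·log₁₀(17.3/1.1) = -23.93 dB, so L₂ = 105.0 + (-23.93) = 81.1 dB SPL.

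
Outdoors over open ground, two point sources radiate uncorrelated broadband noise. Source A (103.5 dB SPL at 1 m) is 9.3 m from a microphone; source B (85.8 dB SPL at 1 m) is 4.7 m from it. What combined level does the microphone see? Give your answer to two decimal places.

84.41 dB SPL

At the listener: L_A = 103.5 − 20·log₁₀(9.3) = 84.130 dB; L_B = 85.8 − 20·log₁₀(4.7) = 72.358 dB.
Combined: 10·log₁₀(10^(84.130/10)+10^(72.358/10)) = 84.41 dB SPL.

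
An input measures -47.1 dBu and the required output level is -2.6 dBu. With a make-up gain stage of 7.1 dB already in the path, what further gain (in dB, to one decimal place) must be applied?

The required make-up gain is the shortfall in the dB sum.
G = -2.6 − (-47.1) − 7.1 = 37.4 dB.

37.4 dB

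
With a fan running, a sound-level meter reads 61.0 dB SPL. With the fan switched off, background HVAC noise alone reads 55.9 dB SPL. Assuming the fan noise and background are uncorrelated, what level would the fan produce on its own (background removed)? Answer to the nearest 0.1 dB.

59.4 dB SPL

Remove the background by subtracting linear intensities:
L_src = 10·log₁₀(10^(61.0/10) − 10^(55.9/10)) = 10·log₁₀(869900) = 59.4 dB SPL.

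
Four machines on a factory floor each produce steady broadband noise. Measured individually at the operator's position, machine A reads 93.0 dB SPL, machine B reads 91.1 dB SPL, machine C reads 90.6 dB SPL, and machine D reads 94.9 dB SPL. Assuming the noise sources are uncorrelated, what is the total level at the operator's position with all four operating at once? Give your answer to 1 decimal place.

98.8 dB SPL

Incoherent sources sum as intensities:
L_total = 10·log₁₀(10^(93.0/10) + 10^(91.1/10) + 10^(90.6/10) + 10^(94.9/10)) = 10·log₁₀(7522000000) = 98.8 dB SPL.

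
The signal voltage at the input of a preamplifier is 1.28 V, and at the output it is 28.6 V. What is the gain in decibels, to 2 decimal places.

For a voltage ratio, dB = 20·log₁₀(V₂/V₁).
20·log₁₀(28.6/1.28) = 20·log₁₀(22.34) = 26.98 dB.

26.98 dB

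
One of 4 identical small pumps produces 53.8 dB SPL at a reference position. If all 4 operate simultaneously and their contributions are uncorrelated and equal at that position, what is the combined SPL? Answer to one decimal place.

4 equal incoherent sources raise the level by 10·log₁₀(4) = 6.02 dB.
L_total = 53.8 + 6.02 = 59.8 dB SPL.

59.8 dB SPL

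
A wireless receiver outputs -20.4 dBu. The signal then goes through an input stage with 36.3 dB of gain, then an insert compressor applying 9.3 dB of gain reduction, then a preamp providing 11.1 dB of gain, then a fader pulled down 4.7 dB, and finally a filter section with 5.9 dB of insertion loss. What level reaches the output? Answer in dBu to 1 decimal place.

+7.1 dBu

In dB, series stages simply add:
-20.4 + 36.3 − 9.3 + 11.1 − 4.7 − 5.9 = +7.1 dBu.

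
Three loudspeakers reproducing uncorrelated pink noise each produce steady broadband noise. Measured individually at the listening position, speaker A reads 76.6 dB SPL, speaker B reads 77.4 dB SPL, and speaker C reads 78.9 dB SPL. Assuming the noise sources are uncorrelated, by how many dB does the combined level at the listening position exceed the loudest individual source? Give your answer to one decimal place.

3.6 dB

Uncorrelated sources add in intensity (power), not in dB.
L_total = 10·log₁₀(10^(76.6/10) + 10^(77.4/10) + 10^(78.9/10)) = 82.51 dB SPL.
Excess over the loudest (78.9 dB): 82.51 − 78.9 = 3.6 dB.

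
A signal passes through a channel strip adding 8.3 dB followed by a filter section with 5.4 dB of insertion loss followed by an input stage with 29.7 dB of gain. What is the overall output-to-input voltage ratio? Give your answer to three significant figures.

42.7

Net gain = 8.3 + (−5.4) + 29.7 = 32.6 dB.
Voltage ratio = 10^(32.6/20) = 42.7.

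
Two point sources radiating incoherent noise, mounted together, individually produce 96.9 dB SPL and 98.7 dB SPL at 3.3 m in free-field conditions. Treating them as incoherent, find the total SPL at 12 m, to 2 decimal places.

89.69 dB SPL

Combined at 3.3 m: 10·log₁₀(10^(96.9/10)+10^(98.7/10)) = 100.903 dB SPL.
Then apply −20·log₁₀(12/3.3) = -11.213 dB → 89.69 dB SPL.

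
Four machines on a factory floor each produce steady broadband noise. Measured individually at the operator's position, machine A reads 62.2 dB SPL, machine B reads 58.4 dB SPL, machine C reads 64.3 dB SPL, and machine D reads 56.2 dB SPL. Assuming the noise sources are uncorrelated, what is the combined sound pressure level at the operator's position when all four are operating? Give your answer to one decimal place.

67.4 dB SPL

Add the sources as powers (linear), then convert back to dB:
L_total = 10·log₁₀(10^(62.2/10) + 10^(58.4/10) + 10^(64.3/10) + 10^(56.2/10)) = 10·log₁₀(5460000) = 67.4 dB SPL.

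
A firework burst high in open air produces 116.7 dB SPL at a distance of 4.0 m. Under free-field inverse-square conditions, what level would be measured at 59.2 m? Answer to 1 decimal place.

Free-field point source: level drops by 20·log₁₀ of the distance ratio.
ΔL = −20·log₁₀(59.2/4.0) = -23.41 dB, so L₂ = 116.7 + (-23.41) = 93.3 dB SPL.

93.3 dB SPL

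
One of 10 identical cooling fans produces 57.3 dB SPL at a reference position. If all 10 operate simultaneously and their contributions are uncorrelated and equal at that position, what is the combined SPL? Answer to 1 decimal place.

67.3 dB SPL

10 equal incoherent sources raise the level by 10·log₁₀(10) = 10.00 dB.
L_total = 57.3 + 10.00 = 67.3 dB SPL.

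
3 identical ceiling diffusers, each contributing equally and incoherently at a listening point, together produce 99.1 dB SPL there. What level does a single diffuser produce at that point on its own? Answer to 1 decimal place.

94.3 dB SPL

3 equal incoherent sources add 10·log₁₀(3) = 4.77 dB over one source.
L_one = 99.1 − 4.77 = 94.3 dB SPL.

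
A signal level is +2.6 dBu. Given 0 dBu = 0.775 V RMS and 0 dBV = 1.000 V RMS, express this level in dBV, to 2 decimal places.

The offset between the scales is 20·log₁₀(0.775/1.000) = −2.214 dB.
So dBV = +2.6 − 2.214 = +0.39 dBV.

+0.39 dBV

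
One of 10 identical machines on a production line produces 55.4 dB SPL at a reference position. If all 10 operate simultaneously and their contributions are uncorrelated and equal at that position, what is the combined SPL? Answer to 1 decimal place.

10 equal incoherent sources raise the level by 10·log₁₀(10) = 10.00 dB.
L_total = 55.4 + 10.00 = 65.4 dB SPL.

65.4 dB SPL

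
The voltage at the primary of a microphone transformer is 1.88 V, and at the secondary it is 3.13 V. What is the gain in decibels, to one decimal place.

4.4 dB

Voltage ratio → dB uses the 20·log₁₀ form:
20·log₁₀(3.13/1.88) = 20·log₁₀(1.665) = 4.4 dB.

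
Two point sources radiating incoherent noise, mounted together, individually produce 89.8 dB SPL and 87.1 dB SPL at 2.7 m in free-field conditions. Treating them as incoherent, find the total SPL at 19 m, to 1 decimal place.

Combined at 2.7 m: 10·log₁₀(10^(89.8/10)+10^(87.1/10)) = 91.67 dB SPL.
Then apply −20·log₁₀(19/2.7) = -16.95 dB → 74.7 dB SPL.

74.7 dB SPL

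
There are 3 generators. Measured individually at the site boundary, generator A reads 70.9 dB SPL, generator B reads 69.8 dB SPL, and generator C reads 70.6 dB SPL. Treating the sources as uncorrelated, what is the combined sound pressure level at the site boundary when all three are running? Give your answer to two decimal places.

75.23 dB SPL

Add the sources as powers (linear), then convert back to dB:
L_total = 10·log₁₀(10^(70.9/10) + 10^(69.8/10) + 10^(70.6/10)) = 10·log₁₀(33330000) = 75.23 dB SPL.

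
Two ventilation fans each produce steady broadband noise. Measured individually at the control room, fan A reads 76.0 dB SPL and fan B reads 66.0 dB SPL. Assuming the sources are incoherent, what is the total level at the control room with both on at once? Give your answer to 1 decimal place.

76.4 dB SPL

Uncorrelated sources add in intensity (power), not in dB.
L_total = 10·log₁₀(10^(76.0/10) + 10^(66.0/10)) = 10·log₁₀(43790000) = 76.4 dB SPL.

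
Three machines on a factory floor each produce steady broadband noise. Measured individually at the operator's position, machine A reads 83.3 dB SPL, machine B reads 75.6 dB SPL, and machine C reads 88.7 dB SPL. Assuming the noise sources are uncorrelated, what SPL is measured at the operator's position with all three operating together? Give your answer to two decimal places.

89.96 dB SPL

Uncorrelated sources add in intensity (power), not in dB.
L_total = 10·log₁₀(10^(83.3/10) + 10^(75.6/10) + 10^(88.7/10)) = 10·log₁₀(991400000) = 89.96 dB SPL.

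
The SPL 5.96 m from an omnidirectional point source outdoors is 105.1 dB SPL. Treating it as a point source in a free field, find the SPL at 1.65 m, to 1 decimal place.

Free-field point source: level drops by 20·log₁₀ of the distance ratio.
ΔL = −20·log₁₀(1.65/5.96) = 11.16 dB, so L₂ = 105.1 + (11.16) = 116.3 dB SPL.

116.3 dB SPL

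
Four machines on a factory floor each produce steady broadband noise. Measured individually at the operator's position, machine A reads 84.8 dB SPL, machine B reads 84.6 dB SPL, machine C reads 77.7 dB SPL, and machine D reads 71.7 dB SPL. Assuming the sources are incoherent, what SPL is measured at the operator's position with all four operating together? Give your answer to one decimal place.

Uncorrelated sources add in intensity (power), not in dB.
L_total = 10·log₁₀(10^(84.8/10) + 10^(84.6/10) + 10^(77.7/10) + 10^(71.7/10)) = 10·log₁₀(664100000) = 88.2 dB SPL.

88.2 dB SPL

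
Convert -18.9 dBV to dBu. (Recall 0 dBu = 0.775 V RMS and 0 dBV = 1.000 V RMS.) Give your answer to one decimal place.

The offset between the scales is 20·log₁₀(0.775/1.000) = −2.214 dB.
So dBu = -18.9 + 2.214 = -16.7 dBu.

-16.7 dBu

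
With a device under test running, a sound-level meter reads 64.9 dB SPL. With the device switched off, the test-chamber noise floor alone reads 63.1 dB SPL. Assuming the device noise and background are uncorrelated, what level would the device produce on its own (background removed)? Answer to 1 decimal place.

60.2 dB SPL

Remove the background by subtracting linear intensities:
L_src = 10·log₁₀(10^(64.9/10) − 10^(63.1/10)) = 10·log₁₀(1049000) = 60.2 dB SPL.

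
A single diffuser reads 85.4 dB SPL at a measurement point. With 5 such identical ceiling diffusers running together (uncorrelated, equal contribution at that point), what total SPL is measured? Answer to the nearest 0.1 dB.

5 equal incoherent sources raise the level by 10·log₁₀(5) = 6.99 dB.
L_total = 85.4 + 6.99 = 92.4 dB SPL.

92.4 dB SPL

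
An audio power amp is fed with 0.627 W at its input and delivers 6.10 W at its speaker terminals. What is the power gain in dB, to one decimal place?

9.9 dB

Power ratio → dB uses the 10·log₁₀ form:
10·log₁₀(6.10/0.627) = 10·log₁₀(9.729) = 9.9 dB.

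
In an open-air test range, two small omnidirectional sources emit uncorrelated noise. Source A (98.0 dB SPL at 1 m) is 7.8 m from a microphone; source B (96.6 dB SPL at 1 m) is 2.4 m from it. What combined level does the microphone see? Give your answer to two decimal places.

89.53 dB SPL

At the listener: L_A = 98.0 − 20·log₁₀(7.8) = 80.158 dB; L_B = 96.6 − 20·log₁₀(2.4) = 88.996 dB.
Combined: 10·log₁₀(10^(80.158/10)+10^(88.996/10)) = 89.53 dB SPL.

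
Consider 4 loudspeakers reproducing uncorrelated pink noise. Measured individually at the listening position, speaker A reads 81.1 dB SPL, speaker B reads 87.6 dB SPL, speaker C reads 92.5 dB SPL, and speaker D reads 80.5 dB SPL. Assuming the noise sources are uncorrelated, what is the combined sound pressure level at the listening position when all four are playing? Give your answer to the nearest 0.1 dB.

94.1 dB SPL

Add the sources as powers (linear), then convert back to dB:
L_total = 10·log₁₀(10^(81.1/10) + 10^(87.6/10) + 10^(92.5/10) + 10^(80.5/10)) = 10·log₁₀(2595000000) = 94.1 dB SPL.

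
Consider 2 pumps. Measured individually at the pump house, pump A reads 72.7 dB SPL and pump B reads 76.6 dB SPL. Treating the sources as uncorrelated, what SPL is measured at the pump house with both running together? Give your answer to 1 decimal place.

Uncorrelated sources add in intensity (power), not in dB.
L_total = 10·log₁₀(10^(72.7/10) + 10^(76.6/10)) = 10·log₁₀(64330000) = 78.1 dB SPL.

78.1 dB SPL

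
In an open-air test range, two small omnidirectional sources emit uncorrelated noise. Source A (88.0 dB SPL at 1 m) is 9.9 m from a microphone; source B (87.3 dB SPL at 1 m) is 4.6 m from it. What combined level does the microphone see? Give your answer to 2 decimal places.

75.03 dB SPL

At the listener: L_A = 88.0 − 20·log₁₀(9.9) = 68.087 dB; L_B = 87.3 − 20·log₁₀(4.6) = 74.045 dB.
Combined: 10·log₁₀(10^(68.087/10)+10^(74.045/10)) = 75.03 dB SPL.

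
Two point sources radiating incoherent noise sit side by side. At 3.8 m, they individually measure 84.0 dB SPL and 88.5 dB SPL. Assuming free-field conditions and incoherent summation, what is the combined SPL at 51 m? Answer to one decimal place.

67.3 dB SPL

Combined at 3.8 m: 10·log₁₀(10^(84.0/10)+10^(88.5/10)) = 89.82 dB SPL.
Then apply −20·log₁₀(51/3.8) = -22.56 dB → 67.3 dB SPL.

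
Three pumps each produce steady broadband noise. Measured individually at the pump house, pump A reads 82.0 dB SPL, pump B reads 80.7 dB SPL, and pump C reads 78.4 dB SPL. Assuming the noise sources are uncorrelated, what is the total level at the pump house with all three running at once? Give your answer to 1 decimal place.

Uncorrelated sources add in intensity (power), not in dB.
L_total = 10·log₁₀(10^(82.0/10) + 10^(80.7/10) + 10^(78.4/10)) = 10·log₁₀(345200000) = 85.4 dB SPL.

85.4 dB SPL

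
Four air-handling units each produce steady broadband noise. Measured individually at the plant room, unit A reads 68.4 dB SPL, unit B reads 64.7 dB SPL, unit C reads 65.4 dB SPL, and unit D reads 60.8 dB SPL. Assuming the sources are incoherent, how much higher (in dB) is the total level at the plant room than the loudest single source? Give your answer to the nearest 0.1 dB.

3.2 dB

Uncorrelated sources add in intensity (power), not in dB.
L_total = 10·log₁₀(10^(68.4/10) + 10^(64.7/10) + 10^(65.4/10) + 10^(60.8/10)) = 71.63 dB SPL.
Excess over the loudest (68.4 dB): 71.63 − 68.4 = 3.2 dB.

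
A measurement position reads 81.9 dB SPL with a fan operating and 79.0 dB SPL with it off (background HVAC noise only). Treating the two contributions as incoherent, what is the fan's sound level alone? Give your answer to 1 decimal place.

Remove the background by subtracting linear intensities:
L_src = 10·log₁₀(10^(81.9/10) − 10^(79.0/10)) = 10·log₁₀(75450000) = 78.8 dB SPL.

78.8 dB SPL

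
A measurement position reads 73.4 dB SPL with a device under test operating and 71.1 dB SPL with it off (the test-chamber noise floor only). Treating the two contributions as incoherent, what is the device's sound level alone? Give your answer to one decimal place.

Background correction is a power subtraction:
L_src = 10·log₁₀(10^(73.4/10) − 10^(71.1/10)) = 10·log₁₀(8995000) = 69.5 dB SPL.

69.5 dB SPL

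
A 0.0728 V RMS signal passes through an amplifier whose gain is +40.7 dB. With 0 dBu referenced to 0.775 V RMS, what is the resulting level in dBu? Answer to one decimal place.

Input level: 20·log₁₀(0.0728/0.775) = -20.54 dBu.
Output: -20.54 + 40.7 = +20.2 dBu.

+20.2 dBu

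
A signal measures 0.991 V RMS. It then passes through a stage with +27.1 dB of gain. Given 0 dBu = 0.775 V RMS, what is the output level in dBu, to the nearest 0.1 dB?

+29.2 dBu

Input level: 20·log₁₀(0.991/0.775) = 2.14 dBu.
Output: 2.14 + 27.1 = +29.2 dBu.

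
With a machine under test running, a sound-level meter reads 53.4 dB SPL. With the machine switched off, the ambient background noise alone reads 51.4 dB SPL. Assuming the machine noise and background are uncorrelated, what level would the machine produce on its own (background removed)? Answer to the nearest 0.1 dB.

Subtract intensities: L_src = 10·log₁₀(10^(L_total/10) − 10^(L_bg/10)).
L_src = 10·log₁₀(10^(53.4/10) − 10^(51.4/10)) = 10·log₁₀(80740) = 49.1 dB SPL.

49.1 dB SPL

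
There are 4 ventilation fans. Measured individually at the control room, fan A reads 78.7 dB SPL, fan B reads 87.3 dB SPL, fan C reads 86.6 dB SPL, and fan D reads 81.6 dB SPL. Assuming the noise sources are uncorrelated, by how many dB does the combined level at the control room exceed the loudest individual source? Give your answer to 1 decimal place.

3.5 dB

Incoherent sources sum as intensities:
L_total = 10·log₁₀(10^(78.7/10) + 10^(87.3/10) + 10^(86.6/10) + 10^(81.6/10)) = 90.84 dB SPL.
Excess over the loudest (87.3 dB): 90.84 − 87.3 = 3.5 dB.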